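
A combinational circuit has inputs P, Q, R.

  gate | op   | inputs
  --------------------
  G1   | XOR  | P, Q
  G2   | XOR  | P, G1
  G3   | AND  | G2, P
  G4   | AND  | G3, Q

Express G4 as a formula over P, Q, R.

G1 = P XOR Q
G2 = P XOR G1 = P XOR (P XOR Q)
G3 = G2 AND P = (P XOR (P XOR Q)) AND P
G4 = G3 AND Q = ((P XOR (P XOR Q)) AND P) AND Q

((P XOR (P XOR Q)) AND P) AND Q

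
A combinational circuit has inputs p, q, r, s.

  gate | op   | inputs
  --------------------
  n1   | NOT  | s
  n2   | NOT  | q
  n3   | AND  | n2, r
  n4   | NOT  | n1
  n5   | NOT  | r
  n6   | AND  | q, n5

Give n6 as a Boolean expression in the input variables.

q AND NOT r

n5 = NOT r
n6 = q AND n5 = q AND NOT r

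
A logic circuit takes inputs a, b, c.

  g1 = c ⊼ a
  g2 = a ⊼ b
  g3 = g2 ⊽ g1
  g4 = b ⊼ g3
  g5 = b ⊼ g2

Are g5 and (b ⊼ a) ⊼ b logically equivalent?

g2 = a ⊼ b
g5 = b ⊼ g2 = b ⊼ (a ⊼ b)
At a=0, b=1, c=0: circuit gives 0, formula gives 0.
At a=0, b=0, c=0: circuit gives 1, formula gives 1.
Agrees on all 8 inputs.

Yes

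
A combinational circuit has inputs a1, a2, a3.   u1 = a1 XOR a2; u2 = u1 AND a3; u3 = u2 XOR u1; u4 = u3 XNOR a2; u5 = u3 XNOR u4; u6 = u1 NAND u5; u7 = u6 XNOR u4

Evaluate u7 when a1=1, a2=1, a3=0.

u1 = 1 XOR 1 = 0
u2 = 0 AND 0 = 0
u3 = 0 XOR 0 = 0
u4 = 0 XNOR 1 = 0
u5 = 0 XNOR 0 = 1
u6 = 0 NAND 1 = 1
u7 = 1 XNOR 0 = 0

0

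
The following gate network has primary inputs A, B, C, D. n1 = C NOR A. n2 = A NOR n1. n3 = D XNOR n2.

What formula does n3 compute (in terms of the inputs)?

n1 = C NOR A
n2 = A NOR n1 = A NOR (C NOR A)
n3 = D XNOR n2 = D XNOR (A NOR (C NOR A))

D XNOR (A NOR (C NOR A))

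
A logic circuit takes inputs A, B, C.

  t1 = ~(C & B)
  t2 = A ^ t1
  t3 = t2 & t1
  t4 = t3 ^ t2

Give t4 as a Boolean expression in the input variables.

((A ^ (~(C & B))) & (~(C & B))) ^ (A ^ (~(C & B)))

t1 = ~(C & B)
t2 = A ^ t1 = A ^ (~(C & B))
t3 = t2 & t1 = (A ^ (~(C & B))) & (~(C & B))
t4 = t3 ^ t2 = ((A ^ (~(C & B))) & (~(C & B))) ^ (A ^ (~(C & B)))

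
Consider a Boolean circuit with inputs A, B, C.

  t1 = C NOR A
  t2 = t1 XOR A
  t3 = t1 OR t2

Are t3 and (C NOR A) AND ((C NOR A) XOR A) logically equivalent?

t1 = C NOR A
t2 = t1 XOR A = (C NOR A) XOR A
t3 = t1 OR t2 = (C NOR A) OR ((C NOR A) XOR A)
At A=1, B=0, C=0: circuit gives 1, formula gives 0.

No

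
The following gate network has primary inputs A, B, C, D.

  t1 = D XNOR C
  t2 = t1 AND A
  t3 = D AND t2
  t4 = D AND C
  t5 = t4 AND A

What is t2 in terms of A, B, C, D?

(D XNOR C) AND A

t1 = D XNOR C
t2 = t1 AND A = (D XNOR C) AND A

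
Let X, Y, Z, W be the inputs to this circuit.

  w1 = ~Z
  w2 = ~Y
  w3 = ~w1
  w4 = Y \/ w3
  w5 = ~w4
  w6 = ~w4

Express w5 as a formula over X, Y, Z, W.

w1 = ~Z
w3 = ~w1 = ~~Z
w4 = Y \/ w3 = Y \/ ~~Z
w5 = ~w4 = ~(Y \/ ~~Z)

~(Y \/ ~~Z)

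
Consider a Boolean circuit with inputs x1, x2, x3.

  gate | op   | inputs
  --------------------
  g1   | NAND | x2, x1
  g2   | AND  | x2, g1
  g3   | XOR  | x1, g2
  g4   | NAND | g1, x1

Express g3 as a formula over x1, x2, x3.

x1 XOR (x2 AND (x2 NAND x1))

g1 = x2 NAND x1
g2 = x2 AND g1 = x2 AND (x2 NAND x1)
g3 = x1 XOR g2 = x1 XOR (x2 AND (x2 NAND x1))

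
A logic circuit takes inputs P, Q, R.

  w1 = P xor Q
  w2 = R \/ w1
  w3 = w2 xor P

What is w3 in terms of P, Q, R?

(R \/ (P xor Q)) xor P

w1 = P xor Q
w2 = R \/ w1 = R \/ (P xor Q)
w3 = w2 xor P = (R \/ (P xor Q)) xor P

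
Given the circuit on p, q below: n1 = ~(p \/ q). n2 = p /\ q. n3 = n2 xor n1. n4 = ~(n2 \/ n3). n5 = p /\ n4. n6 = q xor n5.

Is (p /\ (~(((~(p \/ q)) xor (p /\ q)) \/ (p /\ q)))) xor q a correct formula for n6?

Yes

n1 = ~(p \/ q)
n2 = p /\ q
n3 = n2 xor n1 = (p /\ q) xor (~(p \/ q))
n4 = ~(n2 \/ n3) = ~((p /\ q) \/ ((p /\ q) xor (~(p \/ q))))
n5 = p /\ n4 = p /\ (~((p /\ q) \/ ((p /\ q) xor (~(p \/ q)))))
n6 = q xor n5 = q xor (p /\ (~((p /\ q) \/ ((p /\ q) xor (~(p \/ q))))))
At p=0, q=0: circuit gives 0, formula gives 0.
At p=0, q=1: circuit gives 1, formula gives 1.
Agrees on all 4 inputs.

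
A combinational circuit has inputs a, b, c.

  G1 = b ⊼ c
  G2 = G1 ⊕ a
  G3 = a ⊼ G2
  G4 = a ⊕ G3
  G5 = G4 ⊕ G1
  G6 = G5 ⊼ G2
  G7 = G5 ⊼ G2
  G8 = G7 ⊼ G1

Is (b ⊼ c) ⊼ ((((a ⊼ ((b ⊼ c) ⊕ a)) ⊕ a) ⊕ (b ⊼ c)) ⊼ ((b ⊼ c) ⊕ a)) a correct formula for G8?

G1 = b ⊼ c
G2 = G1 ⊕ a = (b ⊼ c) ⊕ a
G3 = a ⊼ G2 = a ⊼ ((b ⊼ c) ⊕ a)
G4 = a ⊕ G3 = a ⊕ (a ⊼ ((b ⊼ c) ⊕ a))
G5 = G4 ⊕ G1 = (a ⊕ (a ⊼ ((b ⊼ c) ⊕ a))) ⊕ (b ⊼ c)
G7 = G5 ⊼ G2 = ((a ⊕ (a ⊼ ((b ⊼ c) ⊕ a))) ⊕ (b ⊼ c)) ⊼ ((b ⊼ c) ⊕ a)
G8 = G7 ⊼ G1 = (((a ⊕ (a ⊼ ((b ⊼ c) ⊕ a))) ⊕ (b ⊼ c)) ⊼ ((b ⊼ c) ⊕ a)) ⊼ (b ⊼ c)
At a=0, b=0, c=0: circuit gives 0, formula gives 0.
At a=0, b=1, c=1: circuit gives 1, formula gives 1.
Agrees on all 8 inputs.

Yes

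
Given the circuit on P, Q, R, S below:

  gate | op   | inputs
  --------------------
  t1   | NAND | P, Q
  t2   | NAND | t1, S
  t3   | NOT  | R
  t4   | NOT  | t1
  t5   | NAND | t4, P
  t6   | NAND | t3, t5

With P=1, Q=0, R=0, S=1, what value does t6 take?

t1 = 1 NAND 0 = 1
t3 = NOT 0 = 1
t4 = NOT 1 = 0
t5 = 0 NAND 1 = 1
t6 = 1 NAND 1 = 0

0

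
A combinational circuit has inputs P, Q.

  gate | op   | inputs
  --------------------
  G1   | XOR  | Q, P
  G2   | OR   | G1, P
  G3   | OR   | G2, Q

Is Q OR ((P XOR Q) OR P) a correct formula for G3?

G1 = Q XOR P
G2 = G1 OR P = (Q XOR P) OR P
G3 = G2 OR Q = ((Q XOR P) OR P) OR Q
At P=0, Q=0: circuit gives 0, formula gives 0.
At P=0, Q=1: circuit gives 1, formula gives 1.
Agrees on all 4 inputs.

Yes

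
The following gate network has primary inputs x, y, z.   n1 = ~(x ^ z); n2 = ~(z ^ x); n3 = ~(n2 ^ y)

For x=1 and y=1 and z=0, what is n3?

n2 = ~(0 ^ 1) = 0
n3 = ~(0 ^ 1) = 0

0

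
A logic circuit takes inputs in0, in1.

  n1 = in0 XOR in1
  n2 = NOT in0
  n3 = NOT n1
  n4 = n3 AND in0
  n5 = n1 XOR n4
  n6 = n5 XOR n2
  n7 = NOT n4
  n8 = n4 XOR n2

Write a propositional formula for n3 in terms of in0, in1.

NOT (in0 XOR in1)

n1 = in0 XOR in1
n3 = NOT n1 = NOT (in0 XOR in1)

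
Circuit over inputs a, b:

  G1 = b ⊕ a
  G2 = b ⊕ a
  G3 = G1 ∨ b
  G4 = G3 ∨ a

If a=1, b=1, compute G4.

1

G1 = 1 ⊕ 1 = 0
G3 = 0 ∨ 1 = 1
G4 = 1 ∨ 1 = 1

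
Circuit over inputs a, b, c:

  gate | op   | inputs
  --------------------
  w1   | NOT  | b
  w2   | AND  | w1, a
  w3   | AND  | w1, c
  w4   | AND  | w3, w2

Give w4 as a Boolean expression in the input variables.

w1 = NOT b
w2 = w1 AND a = NOT b AND a
w3 = w1 AND c = NOT b AND c
w4 = w3 AND w2 = (NOT b AND c) AND (NOT b AND a)

(NOT b AND c) AND (NOT b AND a)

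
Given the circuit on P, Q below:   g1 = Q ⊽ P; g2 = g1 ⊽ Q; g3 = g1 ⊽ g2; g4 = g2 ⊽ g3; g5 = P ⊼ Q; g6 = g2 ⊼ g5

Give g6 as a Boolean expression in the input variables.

g1 = Q ⊽ P
g2 = g1 ⊽ Q = (Q ⊽ P) ⊽ Q
g5 = P ⊼ Q
g6 = g2 ⊼ g5 = ((Q ⊽ P) ⊽ Q) ⊼ (P ⊼ Q)

((Q ⊽ P) ⊽ Q) ⊼ (P ⊼ Q)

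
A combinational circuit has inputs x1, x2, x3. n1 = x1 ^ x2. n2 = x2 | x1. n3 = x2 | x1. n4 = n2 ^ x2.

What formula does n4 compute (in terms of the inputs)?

(x2 | x1) ^ x2

n2 = x2 | x1
n4 = n2 ^ x2 = (x2 | x1) ^ x2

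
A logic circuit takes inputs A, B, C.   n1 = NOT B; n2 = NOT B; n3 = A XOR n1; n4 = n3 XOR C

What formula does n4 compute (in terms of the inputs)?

(A XOR NOT B) XOR C

n1 = NOT B
n3 = A XOR n1 = A XOR NOT B
n4 = n3 XOR C = (A XOR NOT B) XOR C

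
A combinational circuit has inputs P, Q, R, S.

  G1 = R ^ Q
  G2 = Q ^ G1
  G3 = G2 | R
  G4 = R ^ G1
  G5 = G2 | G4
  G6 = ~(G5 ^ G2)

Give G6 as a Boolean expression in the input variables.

~(((Q ^ (R ^ Q)) | (R ^ (R ^ Q))) ^ (Q ^ (R ^ Q)))

G1 = R ^ Q
G2 = Q ^ G1 = Q ^ (R ^ Q)
G4 = R ^ G1 = R ^ (R ^ Q)
G5 = G2 | G4 = (Q ^ (R ^ Q)) | (R ^ (R ^ Q))
G6 = ~(G5 ^ G2) = ~(((Q ^ (R ^ Q)) | (R ^ (R ^ Q))) ^ (Q ^ (R ^ Q)))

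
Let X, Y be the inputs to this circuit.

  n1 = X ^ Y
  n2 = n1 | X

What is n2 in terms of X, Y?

n1 = X ^ Y
n2 = n1 | X = (X ^ Y) | X

(X ^ Y) | X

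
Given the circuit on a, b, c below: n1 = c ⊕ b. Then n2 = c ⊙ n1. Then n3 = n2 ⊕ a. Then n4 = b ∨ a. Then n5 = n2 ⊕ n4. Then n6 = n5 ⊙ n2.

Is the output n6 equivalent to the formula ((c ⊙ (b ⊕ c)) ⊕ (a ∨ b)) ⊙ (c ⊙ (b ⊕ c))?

n1 = c ⊕ b
n2 = c ⊙ n1 = c ⊙ (c ⊕ b)
n4 = b ∨ a
n5 = n2 ⊕ n4 = (c ⊙ (c ⊕ b)) ⊕ (b ∨ a)
n6 = n5 ⊙ n2 = ((c ⊙ (c ⊕ b)) ⊕ (b ∨ a)) ⊙ (c ⊙ (c ⊕ b))
At a=0, b=1, c=0: circuit gives 0, formula gives 0.
At a=0, b=0, c=0: circuit gives 1, formula gives 1.
Agrees on all 8 inputs.

Yes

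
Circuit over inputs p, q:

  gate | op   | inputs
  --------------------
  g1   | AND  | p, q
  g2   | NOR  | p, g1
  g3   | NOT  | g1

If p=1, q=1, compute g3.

0

g1 = 1 AND 1 = 1
g3 = NOT 1 = 0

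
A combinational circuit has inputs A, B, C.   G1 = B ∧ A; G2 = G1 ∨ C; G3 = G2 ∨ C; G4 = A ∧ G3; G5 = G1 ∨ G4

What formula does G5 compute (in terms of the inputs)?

G1 = B ∧ A
G2 = G1 ∨ C = (B ∧ A) ∨ C
G3 = G2 ∨ C = ((B ∧ A) ∨ C) ∨ C
G4 = A ∧ G3 = A ∧ (((B ∧ A) ∨ C) ∨ C)
G5 = G1 ∨ G4 = (B ∧ A) ∨ (A ∧ (((B ∧ A) ∨ C) ∨ C))

(B ∧ A) ∨ (A ∧ (((B ∧ A) ∨ C) ∨ C))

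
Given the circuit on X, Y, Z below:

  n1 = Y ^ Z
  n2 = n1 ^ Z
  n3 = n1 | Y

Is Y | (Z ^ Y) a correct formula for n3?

n1 = Y ^ Z
n3 = n1 | Y = (Y ^ Z) | Y
At X=0, Y=0, Z=0: circuit gives 0, formula gives 0.
At X=0, Y=0, Z=1: circuit gives 1, formula gives 1.
Agrees on all 8 inputs.

Yes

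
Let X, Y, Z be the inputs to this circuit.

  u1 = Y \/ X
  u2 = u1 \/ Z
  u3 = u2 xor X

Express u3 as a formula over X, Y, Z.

u1 = Y \/ X
u2 = u1 \/ Z = (Y \/ X) \/ Z
u3 = u2 xor X = ((Y \/ X) \/ Z) xor X

((Y \/ X) \/ Z) xor X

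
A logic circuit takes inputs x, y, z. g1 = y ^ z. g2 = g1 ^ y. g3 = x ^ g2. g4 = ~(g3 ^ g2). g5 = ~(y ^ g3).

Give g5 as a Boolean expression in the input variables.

~(y ^ (x ^ ((y ^ z) ^ y)))

g1 = y ^ z
g2 = g1 ^ y = (y ^ z) ^ y
g3 = x ^ g2 = x ^ ((y ^ z) ^ y)
g5 = ~(y ^ g3) = ~(y ^ (x ^ ((y ^ z) ^ y)))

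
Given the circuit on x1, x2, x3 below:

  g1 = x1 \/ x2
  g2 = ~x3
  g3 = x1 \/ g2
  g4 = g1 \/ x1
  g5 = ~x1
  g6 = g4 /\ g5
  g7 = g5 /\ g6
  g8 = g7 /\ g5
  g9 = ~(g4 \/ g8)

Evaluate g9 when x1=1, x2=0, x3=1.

g1 = 1 \/ 0 = 1
g4 = 1 \/ 1 = 1
g5 = ~1 = 0
g6 = 1 /\ 0 = 0
g7 = 0 /\ 0 = 0
g8 = 0 /\ 0 = 0
g9 = ~(1 \/ 0) = 0

0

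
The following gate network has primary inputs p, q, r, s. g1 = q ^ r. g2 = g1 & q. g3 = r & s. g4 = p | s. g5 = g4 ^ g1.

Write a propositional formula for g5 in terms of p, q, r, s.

(p | s) ^ (q ^ r)

g1 = q ^ r
g4 = p | s
g5 = g4 ^ g1 = (p | s) ^ (q ^ r)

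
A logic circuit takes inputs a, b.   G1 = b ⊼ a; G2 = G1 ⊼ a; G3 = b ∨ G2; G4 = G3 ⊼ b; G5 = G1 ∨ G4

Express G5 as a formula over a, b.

(b ⊼ a) ∨ ((b ∨ ((b ⊼ a) ⊼ a)) ⊼ b)

G1 = b ⊼ a
G2 = G1 ⊼ a = (b ⊼ a) ⊼ a
G3 = b ∨ G2 = b ∨ ((b ⊼ a) ⊼ a)
G4 = G3 ⊼ b = (b ∨ ((b ⊼ a) ⊼ a)) ⊼ b
G5 = G1 ∨ G4 = (b ⊼ a) ∨ ((b ∨ ((b ⊼ a) ⊼ a)) ⊼ b)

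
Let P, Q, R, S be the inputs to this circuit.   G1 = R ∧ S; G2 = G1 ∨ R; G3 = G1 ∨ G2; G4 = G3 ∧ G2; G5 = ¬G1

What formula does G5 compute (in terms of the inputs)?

G1 = R ∧ S
G5 = ¬G1 = ¬(R ∧ S)

¬(R ∧ S)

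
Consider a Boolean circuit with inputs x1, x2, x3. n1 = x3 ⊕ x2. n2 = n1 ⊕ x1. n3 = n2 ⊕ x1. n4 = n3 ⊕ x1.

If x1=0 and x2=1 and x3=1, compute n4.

n1 = 1 ⊕ 1 = 0
n2 = 0 ⊕ 0 = 0
n3 = 0 ⊕ 0 = 0
n4 = 0 ⊕ 0 = 0

0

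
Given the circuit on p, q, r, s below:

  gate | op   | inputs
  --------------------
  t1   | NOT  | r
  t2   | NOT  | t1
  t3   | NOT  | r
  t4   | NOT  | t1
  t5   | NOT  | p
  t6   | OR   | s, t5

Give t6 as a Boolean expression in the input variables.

s OR NOT p

t5 = NOT p
t6 = s OR t5 = s OR NOT p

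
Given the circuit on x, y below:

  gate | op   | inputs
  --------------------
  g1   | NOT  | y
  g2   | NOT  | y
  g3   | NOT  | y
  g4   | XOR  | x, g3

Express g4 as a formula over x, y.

x XOR NOT y

g3 = NOT y
g4 = x XOR g3 = x XOR NOT y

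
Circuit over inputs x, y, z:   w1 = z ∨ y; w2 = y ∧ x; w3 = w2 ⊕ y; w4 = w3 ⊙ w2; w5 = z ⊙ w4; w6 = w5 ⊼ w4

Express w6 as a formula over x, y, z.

(z ⊙ (((y ∧ x) ⊕ y) ⊙ (y ∧ x))) ⊼ (((y ∧ x) ⊕ y) ⊙ (y ∧ x))

w2 = y ∧ x
w3 = w2 ⊕ y = (y ∧ x) ⊕ y
w4 = w3 ⊙ w2 = ((y ∧ x) ⊕ y) ⊙ (y ∧ x)
w5 = z ⊙ w4 = z ⊙ (((y ∧ x) ⊕ y) ⊙ (y ∧ x))
w6 = w5 ⊼ w4 = (z ⊙ (((y ∧ x) ⊕ y) ⊙ (y ∧ x))) ⊼ (((y ∧ x) ⊕ y) ⊙ (y ∧ x))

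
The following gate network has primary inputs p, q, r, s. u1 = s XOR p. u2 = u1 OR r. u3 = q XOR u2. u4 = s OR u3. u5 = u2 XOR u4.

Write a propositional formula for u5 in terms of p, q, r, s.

u1 = s XOR p
u2 = u1 OR r = (s XOR p) OR r
u3 = q XOR u2 = q XOR ((s XOR p) OR r)
u4 = s OR u3 = s OR (q XOR ((s XOR p) OR r))
u5 = u2 XOR u4 = ((s XOR p) OR r) XOR (s OR (q XOR ((s XOR p) OR r)))

((s XOR p) OR r) XOR (s OR (q XOR ((s XOR p) OR r)))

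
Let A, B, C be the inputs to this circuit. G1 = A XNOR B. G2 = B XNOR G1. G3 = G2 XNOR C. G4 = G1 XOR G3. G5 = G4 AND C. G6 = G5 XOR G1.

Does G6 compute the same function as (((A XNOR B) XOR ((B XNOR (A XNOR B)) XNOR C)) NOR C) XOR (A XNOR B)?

No

G1 = A XNOR B
G2 = B XNOR G1 = B XNOR (A XNOR B)
G3 = G2 XNOR C = (B XNOR (A XNOR B)) XNOR C
G4 = G1 XOR G3 = (A XNOR B) XOR ((B XNOR (A XNOR B)) XNOR C)
G5 = G4 AND C = ((A XNOR B) XOR ((B XNOR (A XNOR B)) XNOR C)) AND C
G6 = G5 XOR G1 = (((A XNOR B) XOR ((B XNOR (A XNOR B)) XNOR C)) AND C) XOR (A XNOR B)
At A=0, B=0, C=0: circuit gives 1, formula gives 0.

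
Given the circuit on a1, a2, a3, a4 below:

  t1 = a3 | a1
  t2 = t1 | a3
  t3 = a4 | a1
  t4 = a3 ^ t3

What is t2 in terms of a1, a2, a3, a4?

(a3 | a1) | a3

t1 = a3 | a1
t2 = t1 | a3 = (a3 | a1) | a3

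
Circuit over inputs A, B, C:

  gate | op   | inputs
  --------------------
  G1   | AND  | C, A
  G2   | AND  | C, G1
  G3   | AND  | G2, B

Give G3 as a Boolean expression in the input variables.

G1 = C AND A
G2 = C AND G1 = C AND (C AND A)
G3 = G2 AND B = (C AND (C AND A)) AND B

(C AND (C AND A)) AND B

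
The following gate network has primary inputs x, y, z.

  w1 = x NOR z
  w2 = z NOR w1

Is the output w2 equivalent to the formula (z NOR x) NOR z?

Yes

w1 = x NOR z
w2 = z NOR w1 = z NOR (x NOR z)
At x=0, y=0, z=0: circuit gives 0, formula gives 0.
At x=1, y=0, z=0: circuit gives 1, formula gives 1.
Agrees on all 8 inputs.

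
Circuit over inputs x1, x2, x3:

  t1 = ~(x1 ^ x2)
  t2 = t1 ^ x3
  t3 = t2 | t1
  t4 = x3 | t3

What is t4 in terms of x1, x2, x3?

x3 | (((~(x1 ^ x2)) ^ x3) | (~(x1 ^ x2)))

t1 = ~(x1 ^ x2)
t2 = t1 ^ x3 = (~(x1 ^ x2)) ^ x3
t3 = t2 | t1 = ((~(x1 ^ x2)) ^ x3) | (~(x1 ^ x2))
t4 = x3 | t3 = x3 | (((~(x1 ^ x2)) ^ x3) | (~(x1 ^ x2)))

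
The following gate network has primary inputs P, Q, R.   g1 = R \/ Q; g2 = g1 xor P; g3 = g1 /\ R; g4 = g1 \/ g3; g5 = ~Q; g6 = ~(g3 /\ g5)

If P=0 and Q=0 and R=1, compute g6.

g1 = 1 \/ 0 = 1
g3 = 1 /\ 1 = 1
g5 = ~0 = 1
g6 = ~(1 /\ 1) = 0

0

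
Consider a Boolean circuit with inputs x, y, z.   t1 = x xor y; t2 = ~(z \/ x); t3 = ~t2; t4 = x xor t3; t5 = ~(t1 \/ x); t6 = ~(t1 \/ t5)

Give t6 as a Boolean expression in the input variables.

t1 = x xor y
t5 = ~(t1 \/ x) = ~((x xor y) \/ x)
t6 = ~(t1 \/ t5) = ~((x xor y) \/ (~((x xor y) \/ x)))

~((x xor y) \/ (~((x xor y) \/ x)))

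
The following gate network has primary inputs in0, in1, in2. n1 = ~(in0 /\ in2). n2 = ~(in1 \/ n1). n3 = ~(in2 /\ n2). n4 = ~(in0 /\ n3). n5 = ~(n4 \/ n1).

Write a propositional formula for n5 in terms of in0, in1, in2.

~((~(in0 /\ (~(in2 /\ (~(in1 \/ (~(in0 /\ in2)))))))) \/ (~(in0 /\ in2)))

n1 = ~(in0 /\ in2)
n2 = ~(in1 \/ n1) = ~(in1 \/ (~(in0 /\ in2)))
n3 = ~(in2 /\ n2) = ~(in2 /\ (~(in1 \/ (~(in0 /\ in2)))))
n4 = ~(in0 /\ n3) = ~(in0 /\ (~(in2 /\ (~(in1 \/ (~(in0 /\ in2)))))))
n5 = ~(n4 \/ n1) = ~((~(in0 /\ (~(in2 /\ (~(in1 \/ (~(in0 /\ in2)))))))) \/ (~(in0 /\ in2)))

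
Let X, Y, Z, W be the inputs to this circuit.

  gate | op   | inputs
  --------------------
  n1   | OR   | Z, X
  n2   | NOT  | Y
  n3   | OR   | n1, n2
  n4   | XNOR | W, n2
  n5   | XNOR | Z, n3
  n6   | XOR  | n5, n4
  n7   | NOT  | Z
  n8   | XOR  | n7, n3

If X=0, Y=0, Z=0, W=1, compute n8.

0

n1 = 0 OR 0 = 0
n2 = NOT 0 = 1
n3 = 0 OR 1 = 1
n7 = NOT 0 = 1
n8 = 1 XOR 1 = 0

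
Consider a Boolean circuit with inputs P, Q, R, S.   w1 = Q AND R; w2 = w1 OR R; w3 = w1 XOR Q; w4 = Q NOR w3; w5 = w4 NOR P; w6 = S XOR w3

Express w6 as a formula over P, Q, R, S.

w1 = Q AND R
w3 = w1 XOR Q = (Q AND R) XOR Q
w6 = S XOR w3 = S XOR ((Q AND R) XOR Q)

S XOR ((Q AND R) XOR Q)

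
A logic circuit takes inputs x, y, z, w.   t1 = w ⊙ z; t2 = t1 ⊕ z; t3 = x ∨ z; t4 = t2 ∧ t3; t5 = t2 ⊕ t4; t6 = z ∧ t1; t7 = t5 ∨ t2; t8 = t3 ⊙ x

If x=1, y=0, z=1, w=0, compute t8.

t3 = 1 ∨ 1 = 1
t8 = 1 ⊙ 1 = 1

1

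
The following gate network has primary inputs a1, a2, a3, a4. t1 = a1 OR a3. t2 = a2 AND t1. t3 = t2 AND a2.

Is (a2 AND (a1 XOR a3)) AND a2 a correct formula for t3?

No

t1 = a1 OR a3
t2 = a2 AND t1 = a2 AND (a1 OR a3)
t3 = t2 AND a2 = (a2 AND (a1 OR a3)) AND a2
At a1=1, a2=1, a3=1, a4=0: circuit gives 1, formula gives 0.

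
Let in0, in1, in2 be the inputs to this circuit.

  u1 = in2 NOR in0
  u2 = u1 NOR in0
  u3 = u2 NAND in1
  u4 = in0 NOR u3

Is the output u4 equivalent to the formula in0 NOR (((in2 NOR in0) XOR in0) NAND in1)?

u1 = in2 NOR in0
u2 = u1 NOR in0 = (in2 NOR in0) NOR in0
u3 = u2 NAND in1 = ((in2 NOR in0) NOR in0) NAND in1
u4 = in0 NOR u3 = in0 NOR (((in2 NOR in0) NOR in0) NAND in1)
At in0=0, in1=1, in2=0: circuit gives 0, formula gives 1.

No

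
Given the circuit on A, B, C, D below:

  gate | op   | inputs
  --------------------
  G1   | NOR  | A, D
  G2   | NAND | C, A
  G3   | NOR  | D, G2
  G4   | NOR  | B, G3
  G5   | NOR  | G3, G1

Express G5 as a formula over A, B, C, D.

(D NOR (C NAND A)) NOR (A NOR D)

G1 = A NOR D
G2 = C NAND A
G3 = D NOR G2 = D NOR (C NAND A)
G5 = G3 NOR G1 = (D NOR (C NAND A)) NOR (A NOR D)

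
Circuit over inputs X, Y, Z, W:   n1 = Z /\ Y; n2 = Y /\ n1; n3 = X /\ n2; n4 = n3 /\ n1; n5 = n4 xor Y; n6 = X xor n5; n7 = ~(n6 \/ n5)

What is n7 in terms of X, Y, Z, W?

~((X xor (((X /\ (Y /\ (Z /\ Y))) /\ (Z /\ Y)) xor Y)) \/ (((X /\ (Y /\ (Z /\ Y))) /\ (Z /\ Y)) xor Y))

n1 = Z /\ Y
n2 = Y /\ n1 = Y /\ (Z /\ Y)
n3 = X /\ n2 = X /\ (Y /\ (Z /\ Y))
n4 = n3 /\ n1 = (X /\ (Y /\ (Z /\ Y))) /\ (Z /\ Y)
n5 = n4 xor Y = ((X /\ (Y /\ (Z /\ Y))) /\ (Z /\ Y)) xor Y
n6 = X xor n5 = X xor (((X /\ (Y /\ (Z /\ Y))) /\ (Z /\ Y)) xor Y)
n7 = ~(n6 \/ n5) = ~((X xor (((X /\ (Y /\ (Z /\ Y))) /\ (Z /\ Y)) xor Y)) \/ (((X /\ (Y /\ (Z /\ Y))) /\ (Z /\ Y)) xor Y))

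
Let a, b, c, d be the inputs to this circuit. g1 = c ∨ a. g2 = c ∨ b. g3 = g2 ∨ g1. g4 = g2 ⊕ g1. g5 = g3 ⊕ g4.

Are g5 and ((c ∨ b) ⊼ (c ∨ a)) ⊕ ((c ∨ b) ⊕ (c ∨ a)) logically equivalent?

g1 = c ∨ a
g2 = c ∨ b
g3 = g2 ∨ g1 = (c ∨ b) ∨ (c ∨ a)
g4 = g2 ⊕ g1 = (c ∨ b) ⊕ (c ∨ a)
g5 = g3 ⊕ g4 = ((c ∨ b) ∨ (c ∨ a)) ⊕ ((c ∨ b) ⊕ (c ∨ a))
At a=0, b=0, c=0, d=0: circuit gives 0, formula gives 1.

No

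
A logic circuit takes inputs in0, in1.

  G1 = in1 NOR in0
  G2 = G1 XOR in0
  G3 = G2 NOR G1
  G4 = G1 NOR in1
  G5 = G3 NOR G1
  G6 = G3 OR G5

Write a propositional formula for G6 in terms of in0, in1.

G1 = in1 NOR in0
G2 = G1 XOR in0 = (in1 NOR in0) XOR in0
G3 = G2 NOR G1 = ((in1 NOR in0) XOR in0) NOR (in1 NOR in0)
G5 = G3 NOR G1 = (((in1 NOR in0) XOR in0) NOR (in1 NOR in0)) NOR (in1 NOR in0)
G6 = G3 OR G5 = (((in1 NOR in0) XOR in0) NOR (in1 NOR in0)) OR ((((in1 NOR in0) XOR in0) NOR (in1 NOR in0)) NOR (in1 NOR in0))

(((in1 NOR in0) XOR in0) NOR (in1 NOR in0)) OR ((((in1 NOR in0) XOR in0) NOR (in1 NOR in0)) NOR (in1 NOR in0))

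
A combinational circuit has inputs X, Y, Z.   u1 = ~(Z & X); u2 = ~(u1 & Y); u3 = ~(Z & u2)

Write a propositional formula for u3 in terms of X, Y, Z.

~(Z & (~((~(Z & X)) & Y)))

u1 = ~(Z & X)
u2 = ~(u1 & Y) = ~((~(Z & X)) & Y)
u3 = ~(Z & u2) = ~(Z & (~((~(Z & X)) & Y)))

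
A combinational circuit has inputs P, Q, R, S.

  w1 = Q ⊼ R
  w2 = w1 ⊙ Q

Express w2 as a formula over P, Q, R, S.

(Q ⊼ R) ⊙ Q

w1 = Q ⊼ R
w2 = w1 ⊙ Q = (Q ⊼ R) ⊙ Q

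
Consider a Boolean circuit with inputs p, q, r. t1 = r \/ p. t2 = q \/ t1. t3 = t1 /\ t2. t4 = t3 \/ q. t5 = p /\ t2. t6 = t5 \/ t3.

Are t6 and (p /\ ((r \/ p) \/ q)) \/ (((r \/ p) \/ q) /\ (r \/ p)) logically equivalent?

t1 = r \/ p
t2 = q \/ t1 = q \/ (r \/ p)
t3 = t1 /\ t2 = (r \/ p) /\ (q \/ (r \/ p))
t5 = p /\ t2 = p /\ (q \/ (r \/ p))
t6 = t5 \/ t3 = (p /\ (q \/ (r \/ p))) \/ ((r \/ p) /\ (q \/ (r \/ p)))
At p=0, q=0, r=0: circuit gives 0, formula gives 0.
At p=0, q=0, r=1: circuit gives 1, formula gives 1.
Agrees on all 8 inputs.

Yes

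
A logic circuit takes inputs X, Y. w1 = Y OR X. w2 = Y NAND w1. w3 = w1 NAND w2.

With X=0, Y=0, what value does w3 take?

1

w1 = 0 OR 0 = 0
w2 = 0 NAND 0 = 1
w3 = 0 NAND 1 = 1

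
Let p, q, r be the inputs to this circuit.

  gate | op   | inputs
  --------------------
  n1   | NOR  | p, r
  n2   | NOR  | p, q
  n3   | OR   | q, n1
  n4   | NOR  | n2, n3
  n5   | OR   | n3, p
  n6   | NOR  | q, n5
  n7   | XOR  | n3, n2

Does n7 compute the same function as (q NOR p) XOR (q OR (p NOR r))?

Yes

n1 = p NOR r
n2 = p NOR q
n3 = q OR n1 = q OR (p NOR r)
n7 = n3 XOR n2 = (q OR (p NOR r)) XOR (p NOR q)
At p=0, q=0, r=0: circuit gives 0, formula gives 0.
At p=0, q=0, r=1: circuit gives 1, formula gives 1.
Agrees on all 8 inputs.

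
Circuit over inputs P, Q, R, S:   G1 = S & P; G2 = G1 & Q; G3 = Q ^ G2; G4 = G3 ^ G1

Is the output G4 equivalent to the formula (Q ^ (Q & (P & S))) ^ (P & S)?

Yes

G1 = S & P
G2 = G1 & Q = (S & P) & Q
G3 = Q ^ G2 = Q ^ ((S & P) & Q)
G4 = G3 ^ G1 = (Q ^ ((S & P) & Q)) ^ (S & P)
At P=0, Q=0, R=0, S=0: circuit gives 0, formula gives 0.
At P=0, Q=1, R=0, S=0: circuit gives 1, formula gives 1.
Agrees on all 16 inputs.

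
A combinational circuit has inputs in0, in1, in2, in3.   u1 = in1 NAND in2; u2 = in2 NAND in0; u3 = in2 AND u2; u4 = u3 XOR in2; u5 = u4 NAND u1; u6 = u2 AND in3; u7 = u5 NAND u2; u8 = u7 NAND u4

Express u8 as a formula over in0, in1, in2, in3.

u1 = in1 NAND in2
u2 = in2 NAND in0
u3 = in2 AND u2 = in2 AND (in2 NAND in0)
u4 = u3 XOR in2 = (in2 AND (in2 NAND in0)) XOR in2
u5 = u4 NAND u1 = ((in2 AND (in2 NAND in0)) XOR in2) NAND (in1 NAND in2)
u7 = u5 NAND u2 = (((in2 AND (in2 NAND in0)) XOR in2) NAND (in1 NAND in2)) NAND (in2 NAND in0)
u8 = u7 NAND u4 = ((((in2 AND (in2 NAND in0)) XOR in2) NAND (in1 NAND in2)) NAND (in2 NAND in0)) NAND ((in2 AND (in2 NAND in0)) XOR in2)

((((in2 AND (in2 NAND in0)) XOR in2) NAND (in1 NAND in2)) NAND (in2 NAND in0)) NAND ((in2 AND (in2 NAND in0)) XOR in2)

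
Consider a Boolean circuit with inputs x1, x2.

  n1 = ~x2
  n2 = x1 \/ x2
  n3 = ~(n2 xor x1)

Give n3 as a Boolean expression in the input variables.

n2 = x1 \/ x2
n3 = ~(n2 xor x1) = ~((x1 \/ x2) xor x1)

~((x1 \/ x2) xor x1)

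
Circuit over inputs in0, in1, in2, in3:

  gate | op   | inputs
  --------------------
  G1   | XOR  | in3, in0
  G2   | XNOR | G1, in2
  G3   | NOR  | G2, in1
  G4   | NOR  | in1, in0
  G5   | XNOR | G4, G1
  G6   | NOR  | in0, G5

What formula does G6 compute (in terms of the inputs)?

in0 NOR ((in1 NOR in0) XNOR (in3 XOR in0))

G1 = in3 XOR in0
G4 = in1 NOR in0
G5 = G4 XNOR G1 = (in1 NOR in0) XNOR (in3 XOR in0)
G6 = in0 NOR G5 = in0 NOR ((in1 NOR in0) XNOR (in3 XOR in0))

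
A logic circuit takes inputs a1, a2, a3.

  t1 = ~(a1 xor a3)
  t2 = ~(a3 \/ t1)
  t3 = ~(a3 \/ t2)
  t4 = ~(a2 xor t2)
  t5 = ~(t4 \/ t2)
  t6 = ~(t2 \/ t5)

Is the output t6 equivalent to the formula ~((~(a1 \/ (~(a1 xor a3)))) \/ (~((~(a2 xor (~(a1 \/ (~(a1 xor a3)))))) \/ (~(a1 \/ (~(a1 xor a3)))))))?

No

t1 = ~(a1 xor a3)
t2 = ~(a3 \/ t1) = ~(a3 \/ (~(a1 xor a3)))
t4 = ~(a2 xor t2) = ~(a2 xor (~(a3 \/ (~(a1 xor a3)))))
t5 = ~(t4 \/ t2) = ~((~(a2 xor (~(a3 \/ (~(a1 xor a3)))))) \/ (~(a3 \/ (~(a1 xor a3)))))
t6 = ~(t2 \/ t5) = ~((~(a3 \/ (~(a1 xor a3)))) \/ (~((~(a2 xor (~(a3 \/ (~(a1 xor a3)))))) \/ (~(a3 \/ (~(a1 xor a3)))))))
At a1=0, a2=0, a3=1: circuit gives 1, formula gives 0.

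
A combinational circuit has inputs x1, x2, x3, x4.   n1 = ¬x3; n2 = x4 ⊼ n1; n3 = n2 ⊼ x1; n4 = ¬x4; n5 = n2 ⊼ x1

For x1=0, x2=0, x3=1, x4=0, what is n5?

1

n1 = ¬1 = 0
n2 = 0 ⊼ 0 = 1
n5 = 1 ⊼ 0 = 1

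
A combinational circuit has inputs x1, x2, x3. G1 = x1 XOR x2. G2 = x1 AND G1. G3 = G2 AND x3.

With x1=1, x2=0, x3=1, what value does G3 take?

G1 = 1 XOR 0 = 1
G2 = 1 AND 1 = 1
G3 = 1 AND 1 = 1

1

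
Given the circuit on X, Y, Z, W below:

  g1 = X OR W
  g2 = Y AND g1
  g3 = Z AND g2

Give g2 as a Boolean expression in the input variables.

g1 = X OR W
g2 = Y AND g1 = Y AND (X OR W)

Y AND (X OR W)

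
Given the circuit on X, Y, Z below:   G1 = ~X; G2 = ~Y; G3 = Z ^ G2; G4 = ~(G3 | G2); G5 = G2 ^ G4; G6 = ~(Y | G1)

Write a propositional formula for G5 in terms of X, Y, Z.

~Y ^ (~((Z ^ ~Y) | ~Y))

G2 = ~Y
G3 = Z ^ G2 = Z ^ ~Y
G4 = ~(G3 | G2) = ~((Z ^ ~Y) | ~Y)
G5 = G2 ^ G4 = ~Y ^ (~((Z ^ ~Y) | ~Y))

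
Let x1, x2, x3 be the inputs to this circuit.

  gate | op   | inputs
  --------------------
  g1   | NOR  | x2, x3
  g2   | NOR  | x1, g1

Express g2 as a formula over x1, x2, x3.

x1 NOR (x2 NOR x3)

g1 = x2 NOR x3
g2 = x1 NOR g1 = x1 NOR (x2 NOR x3)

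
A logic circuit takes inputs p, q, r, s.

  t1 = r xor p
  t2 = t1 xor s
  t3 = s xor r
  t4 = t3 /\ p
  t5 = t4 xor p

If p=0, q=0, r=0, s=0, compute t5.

t3 = 0 xor 0 = 0
t4 = 0 /\ 0 = 0
t5 = 0 xor 0 = 0

0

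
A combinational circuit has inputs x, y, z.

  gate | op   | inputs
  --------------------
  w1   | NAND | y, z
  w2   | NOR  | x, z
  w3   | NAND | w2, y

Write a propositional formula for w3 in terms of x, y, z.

w2 = x NOR z
w3 = w2 NAND y = (x NOR z) NAND y

(x NOR z) NAND y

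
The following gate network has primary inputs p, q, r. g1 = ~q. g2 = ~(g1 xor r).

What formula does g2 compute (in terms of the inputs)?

~(~q xor r)

g1 = ~q
g2 = ~(g1 xor r) = ~(~q xor r)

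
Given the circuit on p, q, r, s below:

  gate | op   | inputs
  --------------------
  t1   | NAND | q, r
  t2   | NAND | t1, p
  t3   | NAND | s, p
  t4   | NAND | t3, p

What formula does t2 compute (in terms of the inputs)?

t1 = q NAND r
t2 = t1 NAND p = (q NAND r) NAND p

(q NAND r) NAND p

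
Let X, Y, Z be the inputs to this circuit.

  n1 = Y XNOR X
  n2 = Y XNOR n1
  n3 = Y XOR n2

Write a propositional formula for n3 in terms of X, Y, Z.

n1 = Y XNOR X
n2 = Y XNOR n1 = Y XNOR (Y XNOR X)
n3 = Y XOR n2 = Y XOR (Y XNOR (Y XNOR X))

Y XOR (Y XNOR (Y XNOR X))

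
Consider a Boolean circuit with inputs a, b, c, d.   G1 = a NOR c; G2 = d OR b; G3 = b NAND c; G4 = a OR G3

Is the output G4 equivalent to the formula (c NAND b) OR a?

Yes

G3 = b NAND c
G4 = a OR G3 = a OR (b NAND c)
At a=0, b=1, c=1, d=0: circuit gives 0, formula gives 0.
At a=0, b=0, c=0, d=0: circuit gives 1, formula gives 1.
Agrees on all 16 inputs.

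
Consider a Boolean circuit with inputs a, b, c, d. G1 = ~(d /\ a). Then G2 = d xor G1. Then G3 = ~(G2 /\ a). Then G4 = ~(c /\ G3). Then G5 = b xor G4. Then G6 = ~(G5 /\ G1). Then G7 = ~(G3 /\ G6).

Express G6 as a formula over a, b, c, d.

G1 = ~(d /\ a)
G2 = d xor G1 = d xor (~(d /\ a))
G3 = ~(G2 /\ a) = ~((d xor (~(d /\ a))) /\ a)
G4 = ~(c /\ G3) = ~(c /\ (~((d xor (~(d /\ a))) /\ a)))
G5 = b xor G4 = b xor (~(c /\ (~((d xor (~(d /\ a))) /\ a))))
G6 = ~(G5 /\ G1) = ~((b xor (~(c /\ (~((d xor (~(d /\ a))) /\ a))))) /\ (~(d /\ a)))

~((b xor (~(c /\ (~((d xor (~(d /\ a))) /\ a))))) /\ (~(d /\ a)))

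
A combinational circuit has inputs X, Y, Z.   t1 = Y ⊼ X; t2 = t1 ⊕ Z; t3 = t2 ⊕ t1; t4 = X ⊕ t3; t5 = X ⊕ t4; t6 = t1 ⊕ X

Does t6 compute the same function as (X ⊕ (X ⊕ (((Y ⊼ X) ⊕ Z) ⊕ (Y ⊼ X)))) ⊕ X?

t1 = Y ⊼ X
t6 = t1 ⊕ X = (Y ⊼ X) ⊕ X
At X=0, Y=0, Z=0: circuit gives 1, formula gives 0.

No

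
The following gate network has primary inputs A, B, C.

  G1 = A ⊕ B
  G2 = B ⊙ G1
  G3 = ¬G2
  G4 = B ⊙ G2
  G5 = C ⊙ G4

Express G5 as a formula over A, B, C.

C ⊙ (B ⊙ (B ⊙ (A ⊕ B)))

G1 = A ⊕ B
G2 = B ⊙ G1 = B ⊙ (A ⊕ B)
G4 = B ⊙ G2 = B ⊙ (B ⊙ (A ⊕ B))
G5 = C ⊙ G4 = C ⊙ (B ⊙ (B ⊙ (A ⊕ B)))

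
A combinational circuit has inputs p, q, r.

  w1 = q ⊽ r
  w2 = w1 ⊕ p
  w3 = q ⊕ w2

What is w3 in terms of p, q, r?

q ⊕ ((q ⊽ r) ⊕ p)

w1 = q ⊽ r
w2 = w1 ⊕ p = (q ⊽ r) ⊕ p
w3 = q ⊕ w2 = q ⊕ ((q ⊽ r) ⊕ p)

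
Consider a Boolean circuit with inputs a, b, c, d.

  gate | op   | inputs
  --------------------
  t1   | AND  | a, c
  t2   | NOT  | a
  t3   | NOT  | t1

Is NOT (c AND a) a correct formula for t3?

Yes

t1 = a AND c
t3 = NOT t1 = NOT (a AND c)
At a=1, b=0, c=1, d=0: circuit gives 0, formula gives 0.
At a=0, b=0, c=0, d=0: circuit gives 1, formula gives 1.
Agrees on all 16 inputs.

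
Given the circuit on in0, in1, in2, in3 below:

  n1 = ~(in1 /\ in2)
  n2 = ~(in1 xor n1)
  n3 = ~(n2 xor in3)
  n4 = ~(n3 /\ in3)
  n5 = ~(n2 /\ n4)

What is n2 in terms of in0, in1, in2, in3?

n1 = ~(in1 /\ in2)
n2 = ~(in1 xor n1) = ~(in1 xor (~(in1 /\ in2)))

~(in1 xor (~(in1 /\ in2)))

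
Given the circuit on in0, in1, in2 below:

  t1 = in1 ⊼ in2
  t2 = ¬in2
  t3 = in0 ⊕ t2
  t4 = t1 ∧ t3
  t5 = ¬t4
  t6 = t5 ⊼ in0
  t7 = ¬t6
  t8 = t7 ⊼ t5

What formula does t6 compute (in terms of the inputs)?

¬((in1 ⊼ in2) ∧ (in0 ⊕ ¬in2)) ⊼ in0

t1 = in1 ⊼ in2
t2 = ¬in2
t3 = in0 ⊕ t2 = in0 ⊕ ¬in2
t4 = t1 ∧ t3 = (in1 ⊼ in2) ∧ (in0 ⊕ ¬in2)
t5 = ¬t4 = ¬((in1 ⊼ in2) ∧ (in0 ⊕ ¬in2))
t6 = t5 ⊼ in0 = ¬((in1 ⊼ in2) ∧ (in0 ⊕ ¬in2)) ⊼ in0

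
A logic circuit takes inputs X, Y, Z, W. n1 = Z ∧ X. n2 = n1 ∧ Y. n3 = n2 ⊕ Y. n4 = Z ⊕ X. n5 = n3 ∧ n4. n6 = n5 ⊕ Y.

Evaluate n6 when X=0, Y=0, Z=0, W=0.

0

n1 = 0 ∧ 0 = 0
n2 = 0 ∧ 0 = 0
n3 = 0 ⊕ 0 = 0
n4 = 0 ⊕ 0 = 0
n5 = 0 ∧ 0 = 0
n6 = 0 ⊕ 0 = 0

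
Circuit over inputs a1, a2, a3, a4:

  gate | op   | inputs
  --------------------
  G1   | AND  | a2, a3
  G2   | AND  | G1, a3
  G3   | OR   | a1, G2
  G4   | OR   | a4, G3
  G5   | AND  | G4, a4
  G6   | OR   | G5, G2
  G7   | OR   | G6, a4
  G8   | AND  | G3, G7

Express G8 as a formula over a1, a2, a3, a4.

(a1 OR ((a2 AND a3) AND a3)) AND ((((a4 OR (a1 OR ((a2 AND a3) AND a3))) AND a4) OR ((a2 AND a3) AND a3)) OR a4)

G1 = a2 AND a3
G2 = G1 AND a3 = (a2 AND a3) AND a3
G3 = a1 OR G2 = a1 OR ((a2 AND a3) AND a3)
G4 = a4 OR G3 = a4 OR (a1 OR ((a2 AND a3) AND a3))
G5 = G4 AND a4 = (a4 OR (a1 OR ((a2 AND a3) AND a3))) AND a4
G6 = G5 OR G2 = ((a4 OR (a1 OR ((a2 AND a3) AND a3))) AND a4) OR ((a2 AND a3) AND a3)
G7 = G6 OR a4 = (((a4 OR (a1 OR ((a2 AND a3) AND a3))) AND a4) OR ((a2 AND a3) AND a3)) OR a4
G8 = G3 AND G7 = (a1 OR ((a2 AND a3) AND a3)) AND ((((a4 OR (a1 OR ((a2 AND a3) AND a3))) AND a4) OR ((a2 AND a3) AND a3)) OR a4)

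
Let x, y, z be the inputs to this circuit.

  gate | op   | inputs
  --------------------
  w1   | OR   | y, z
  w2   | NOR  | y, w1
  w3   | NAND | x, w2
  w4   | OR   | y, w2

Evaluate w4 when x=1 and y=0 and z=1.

w1 = 0 OR 1 = 1
w2 = 0 NOR 1 = 0
w4 = 0 OR 0 = 0

0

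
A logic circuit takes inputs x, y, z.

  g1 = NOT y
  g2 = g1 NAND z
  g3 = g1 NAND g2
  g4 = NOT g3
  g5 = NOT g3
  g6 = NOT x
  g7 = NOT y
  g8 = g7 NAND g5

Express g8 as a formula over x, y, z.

g1 = NOT y
g2 = g1 NAND z = NOT y NAND z
g3 = g1 NAND g2 = NOT y NAND (NOT y NAND z)
g5 = NOT g3 = NOT (NOT y NAND (NOT y NAND z))
g7 = NOT y
g8 = g7 NAND g5 = NOT y NAND NOT (NOT y NAND (NOT y NAND z))

NOT y NAND NOT (NOT y NAND (NOT y NAND z))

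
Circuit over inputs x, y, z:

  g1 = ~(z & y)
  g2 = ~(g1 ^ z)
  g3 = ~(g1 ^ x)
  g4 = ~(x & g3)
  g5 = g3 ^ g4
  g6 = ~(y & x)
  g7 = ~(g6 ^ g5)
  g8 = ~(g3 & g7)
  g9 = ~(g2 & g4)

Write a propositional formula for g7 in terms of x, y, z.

~((~(y & x)) ^ ((~((~(z & y)) ^ x)) ^ (~(x & (~((~(z & y)) ^ x))))))

g1 = ~(z & y)
g3 = ~(g1 ^ x) = ~((~(z & y)) ^ x)
g4 = ~(x & g3) = ~(x & (~((~(z & y)) ^ x)))
g5 = g3 ^ g4 = (~((~(z & y)) ^ x)) ^ (~(x & (~((~(z & y)) ^ x))))
g6 = ~(y & x)
g7 = ~(g6 ^ g5) = ~((~(y & x)) ^ ((~((~(z & y)) ^ x)) ^ (~(x & (~((~(z & y)) ^ x))))))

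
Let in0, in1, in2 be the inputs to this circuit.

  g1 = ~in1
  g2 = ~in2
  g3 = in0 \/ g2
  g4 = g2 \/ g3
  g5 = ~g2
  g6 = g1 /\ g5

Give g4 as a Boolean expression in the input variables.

~in2 \/ (in0 \/ ~in2)

g2 = ~in2
g3 = in0 \/ g2 = in0 \/ ~in2
g4 = g2 \/ g3 = ~in2 \/ (in0 \/ ~in2)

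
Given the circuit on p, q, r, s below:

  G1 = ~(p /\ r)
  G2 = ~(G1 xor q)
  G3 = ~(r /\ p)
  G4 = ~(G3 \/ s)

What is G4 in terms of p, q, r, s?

G3 = ~(r /\ p)
G4 = ~(G3 \/ s) = ~((~(r /\ p)) \/ s)

~((~(r /\ p)) \/ s)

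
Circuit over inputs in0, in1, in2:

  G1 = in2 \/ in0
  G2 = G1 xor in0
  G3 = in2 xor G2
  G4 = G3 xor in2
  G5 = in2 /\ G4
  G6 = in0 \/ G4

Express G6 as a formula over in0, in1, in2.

in0 \/ ((in2 xor ((in2 \/ in0) xor in0)) xor in2)

G1 = in2 \/ in0
G2 = G1 xor in0 = (in2 \/ in0) xor in0
G3 = in2 xor G2 = in2 xor ((in2 \/ in0) xor in0)
G4 = G3 xor in2 = (in2 xor ((in2 \/ in0) xor in0)) xor in2
G6 = in0 \/ G4 = in0 \/ ((in2 xor ((in2 \/ in0) xor in0)) xor in2)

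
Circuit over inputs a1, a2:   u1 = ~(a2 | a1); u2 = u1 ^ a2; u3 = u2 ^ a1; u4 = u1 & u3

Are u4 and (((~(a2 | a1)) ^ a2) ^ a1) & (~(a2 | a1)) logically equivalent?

u1 = ~(a2 | a1)
u2 = u1 ^ a2 = (~(a2 | a1)) ^ a2
u3 = u2 ^ a1 = ((~(a2 | a1)) ^ a2) ^ a1
u4 = u1 & u3 = (~(a2 | a1)) & (((~(a2 | a1)) ^ a2) ^ a1)
At a1=0, a2=1: circuit gives 0, formula gives 0.
At a1=0, a2=0: circuit gives 1, formula gives 1.
Agrees on all 4 inputs.

Yes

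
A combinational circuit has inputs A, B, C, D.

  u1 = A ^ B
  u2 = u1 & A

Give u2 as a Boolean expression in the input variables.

(A ^ B) & A

u1 = A ^ B
u2 = u1 & A = (A ^ B) & A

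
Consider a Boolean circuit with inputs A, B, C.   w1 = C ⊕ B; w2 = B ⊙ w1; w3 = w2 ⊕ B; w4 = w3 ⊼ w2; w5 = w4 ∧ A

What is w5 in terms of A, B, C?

(((B ⊙ (C ⊕ B)) ⊕ B) ⊼ (B ⊙ (C ⊕ B))) ∧ A

w1 = C ⊕ B
w2 = B ⊙ w1 = B ⊙ (C ⊕ B)
w3 = w2 ⊕ B = (B ⊙ (C ⊕ B)) ⊕ B
w4 = w3 ⊼ w2 = ((B ⊙ (C ⊕ B)) ⊕ B) ⊼ (B ⊙ (C ⊕ B))
w5 = w4 ∧ A = (((B ⊙ (C ⊕ B)) ⊕ B) ⊼ (B ⊙ (C ⊕ B))) ∧ A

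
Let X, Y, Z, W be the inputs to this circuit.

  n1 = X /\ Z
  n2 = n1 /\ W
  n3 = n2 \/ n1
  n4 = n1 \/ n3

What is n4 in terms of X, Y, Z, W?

n1 = X /\ Z
n2 = n1 /\ W = (X /\ Z) /\ W
n3 = n2 \/ n1 = ((X /\ Z) /\ W) \/ (X /\ Z)
n4 = n1 \/ n3 = (X /\ Z) \/ (((X /\ Z) /\ W) \/ (X /\ Z))

(X /\ Z) \/ (((X /\ Z) /\ W) \/ (X /\ Z))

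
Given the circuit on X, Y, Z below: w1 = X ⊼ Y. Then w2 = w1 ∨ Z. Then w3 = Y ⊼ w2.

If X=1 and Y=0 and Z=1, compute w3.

w1 = 1 ⊼ 0 = 1
w2 = 1 ∨ 1 = 1
w3 = 0 ⊼ 1 = 1

1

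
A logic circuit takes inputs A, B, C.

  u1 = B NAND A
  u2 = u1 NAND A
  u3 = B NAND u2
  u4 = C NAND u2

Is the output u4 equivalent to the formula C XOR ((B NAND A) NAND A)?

u1 = B NAND A
u2 = u1 NAND A = (B NAND A) NAND A
u4 = C NAND u2 = C NAND ((B NAND A) NAND A)
At A=1, B=0, C=0: circuit gives 1, formula gives 0.

No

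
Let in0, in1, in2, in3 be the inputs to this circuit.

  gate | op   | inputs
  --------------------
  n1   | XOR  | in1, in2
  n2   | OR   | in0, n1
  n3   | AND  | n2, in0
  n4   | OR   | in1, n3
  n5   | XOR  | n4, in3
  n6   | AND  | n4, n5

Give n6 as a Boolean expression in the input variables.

n1 = in1 XOR in2
n2 = in0 OR n1 = in0 OR (in1 XOR in2)
n3 = n2 AND in0 = (in0 OR (in1 XOR in2)) AND in0
n4 = in1 OR n3 = in1 OR ((in0 OR (in1 XOR in2)) AND in0)
n5 = n4 XOR in3 = (in1 OR ((in0 OR (in1 XOR in2)) AND in0)) XOR in3
n6 = n4 AND n5 = (in1 OR ((in0 OR (in1 XOR in2)) AND in0)) AND ((in1 OR ((in0 OR (in1 XOR in2)) AND in0)) XOR in3)

(in1 OR ((in0 OR (in1 XOR in2)) AND in0)) AND ((in1 OR ((in0 OR (in1 XOR in2)) AND in0)) XOR in3)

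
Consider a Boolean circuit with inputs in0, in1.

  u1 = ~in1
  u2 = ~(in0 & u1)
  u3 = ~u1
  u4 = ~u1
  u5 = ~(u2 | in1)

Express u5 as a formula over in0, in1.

~((~(in0 & ~in1)) | in1)

u1 = ~in1
u2 = ~(in0 & u1) = ~(in0 & ~in1)
u5 = ~(u2 | in1) = ~((~(in0 & ~in1)) | in1)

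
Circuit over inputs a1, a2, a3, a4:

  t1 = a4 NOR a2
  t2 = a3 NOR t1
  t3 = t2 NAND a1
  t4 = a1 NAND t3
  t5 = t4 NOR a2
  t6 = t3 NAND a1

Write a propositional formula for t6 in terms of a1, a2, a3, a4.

((a3 NOR (a4 NOR a2)) NAND a1) NAND a1

t1 = a4 NOR a2
t2 = a3 NOR t1 = a3 NOR (a4 NOR a2)
t3 = t2 NAND a1 = (a3 NOR (a4 NOR a2)) NAND a1
t6 = t3 NAND a1 = ((a3 NOR (a4 NOR a2)) NAND a1) NAND a1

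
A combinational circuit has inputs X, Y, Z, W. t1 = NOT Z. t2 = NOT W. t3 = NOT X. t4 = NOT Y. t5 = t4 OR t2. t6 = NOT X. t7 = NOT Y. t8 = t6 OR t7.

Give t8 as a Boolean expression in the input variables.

t6 = NOT X
t7 = NOT Y
t8 = t6 OR t7 = NOT X OR NOT Y

NOT X OR NOT Y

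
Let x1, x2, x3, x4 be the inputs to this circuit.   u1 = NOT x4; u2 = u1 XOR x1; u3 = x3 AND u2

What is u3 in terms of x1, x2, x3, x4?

u1 = NOT x4
u2 = u1 XOR x1 = NOT x4 XOR x1
u3 = x3 AND u2 = x3 AND (NOT x4 XOR x1)

x3 AND (NOT x4 XOR x1)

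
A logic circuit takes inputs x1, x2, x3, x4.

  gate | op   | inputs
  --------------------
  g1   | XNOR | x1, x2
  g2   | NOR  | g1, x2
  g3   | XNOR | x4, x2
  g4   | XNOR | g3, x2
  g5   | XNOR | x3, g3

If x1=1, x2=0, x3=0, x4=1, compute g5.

1

g3 = 1 XNOR 0 = 0
g5 = 0 XNOR 0 = 1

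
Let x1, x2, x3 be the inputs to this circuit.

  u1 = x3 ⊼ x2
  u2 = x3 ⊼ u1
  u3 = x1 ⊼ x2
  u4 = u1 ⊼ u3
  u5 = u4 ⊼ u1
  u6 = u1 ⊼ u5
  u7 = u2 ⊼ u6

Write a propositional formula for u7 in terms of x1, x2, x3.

u1 = x3 ⊼ x2
u2 = x3 ⊼ u1 = x3 ⊼ (x3 ⊼ x2)
u3 = x1 ⊼ x2
u4 = u1 ⊼ u3 = (x3 ⊼ x2) ⊼ (x1 ⊼ x2)
u5 = u4 ⊼ u1 = ((x3 ⊼ x2) ⊼ (x1 ⊼ x2)) ⊼ (x3 ⊼ x2)
u6 = u1 ⊼ u5 = (x3 ⊼ x2) ⊼ (((x3 ⊼ x2) ⊼ (x1 ⊼ x2)) ⊼ (x3 ⊼ x2))
u7 = u2 ⊼ u6 = (x3 ⊼ (x3 ⊼ x2)) ⊼ ((x3 ⊼ x2) ⊼ (((x3 ⊼ x2) ⊼ (x1 ⊼ x2)) ⊼ (x3 ⊼ x2)))

(x3 ⊼ (x3 ⊼ x2)) ⊼ ((x3 ⊼ x2) ⊼ (((x3 ⊼ x2) ⊼ (x1 ⊼ x2)) ⊼ (x3 ⊼ x2)))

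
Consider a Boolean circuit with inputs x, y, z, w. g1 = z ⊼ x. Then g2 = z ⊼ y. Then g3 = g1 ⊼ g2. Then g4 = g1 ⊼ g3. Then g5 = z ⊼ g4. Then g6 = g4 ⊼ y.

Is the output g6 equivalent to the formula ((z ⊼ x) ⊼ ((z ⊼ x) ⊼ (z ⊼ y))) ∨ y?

g1 = z ⊼ x
g2 = z ⊼ y
g3 = g1 ⊼ g2 = (z ⊼ x) ⊼ (z ⊼ y)
g4 = g1 ⊼ g3 = (z ⊼ x) ⊼ ((z ⊼ x) ⊼ (z ⊼ y))
g6 = g4 ⊼ y = ((z ⊼ x) ⊼ ((z ⊼ x) ⊼ (z ⊼ y))) ⊼ y
At x=0, y=1, z=0, w=0: circuit gives 0, formula gives 1.

No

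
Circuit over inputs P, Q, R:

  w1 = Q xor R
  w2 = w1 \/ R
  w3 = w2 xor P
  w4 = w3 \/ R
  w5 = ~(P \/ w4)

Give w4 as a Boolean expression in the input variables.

(((Q xor R) \/ R) xor P) \/ R

w1 = Q xor R
w2 = w1 \/ R = (Q xor R) \/ R
w3 = w2 xor P = ((Q xor R) \/ R) xor P
w4 = w3 \/ R = (((Q xor R) \/ R) xor P) \/ R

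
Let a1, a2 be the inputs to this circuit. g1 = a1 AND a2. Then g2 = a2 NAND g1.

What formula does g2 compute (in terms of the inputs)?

a2 NAND (a1 AND a2)

g1 = a1 AND a2
g2 = a2 NAND g1 = a2 NAND (a1 AND a2)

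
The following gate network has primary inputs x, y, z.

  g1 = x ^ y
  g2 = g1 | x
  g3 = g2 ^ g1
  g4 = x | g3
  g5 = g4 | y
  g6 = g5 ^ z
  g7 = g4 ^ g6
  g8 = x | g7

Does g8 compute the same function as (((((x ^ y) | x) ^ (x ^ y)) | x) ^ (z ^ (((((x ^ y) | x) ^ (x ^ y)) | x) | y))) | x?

Yes

g1 = x ^ y
g2 = g1 | x = (x ^ y) | x
g3 = g2 ^ g1 = ((x ^ y) | x) ^ (x ^ y)
g4 = x | g3 = x | (((x ^ y) | x) ^ (x ^ y))
g5 = g4 | y = (x | (((x ^ y) | x) ^ (x ^ y))) | y
g6 = g5 ^ z = ((x | (((x ^ y) | x) ^ (x ^ y))) | y) ^ z
g7 = g4 ^ g6 = (x | (((x ^ y) | x) ^ (x ^ y))) ^ (((x | (((x ^ y) | x) ^ (x ^ y))) | y) ^ z)
g8 = x | g7 = x | ((x | (((x ^ y) | x) ^ (x ^ y))) ^ (((x | (((x ^ y) | x) ^ (x ^ y))) | y) ^ z))
At x=0, y=0, z=0: circuit gives 0, formula gives 0.
At x=0, y=0, z=1: circuit gives 1, formula gives 1.
Agrees on all 8 inputs.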